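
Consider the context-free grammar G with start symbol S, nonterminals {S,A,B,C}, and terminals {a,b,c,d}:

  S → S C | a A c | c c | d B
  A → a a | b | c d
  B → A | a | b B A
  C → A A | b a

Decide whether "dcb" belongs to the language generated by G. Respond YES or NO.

Convert to CNF:
  S -> S C | T0 X5 | T1 T1 | T2 B
  A -> T0 T0 | T1 T2 | b
  B -> T0 T0 | T1 T2 | T3 X4 | a | b
  C -> A A | T3 T0
  T0 -> a
  T1 -> c
  T2 -> d
  T3 -> b
  X4 -> B A
  X5 -> A T1

CYK table (by increasing span):
  T[0,0] 'd' = {T2}  orig:{}
  T[1,1] 'c' = {T1}  orig:{}
  T[2,2] 'b' = {A,B,T3}  orig:{A,B}
  T[0,1] 'dc' = ∅
  T[1,2] 'cb' = ∅
  T[0,2] 'dcb' = ∅

S ∉ T[0,2] ⇒ NO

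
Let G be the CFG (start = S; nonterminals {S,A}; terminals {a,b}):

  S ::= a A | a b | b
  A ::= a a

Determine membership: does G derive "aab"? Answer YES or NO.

CNF form of G:
  S -> T0 A | T0 T1 | b
  A -> T0 T0
  T0 -> a
  T1 -> b

CYK table (by increasing span):
  [0..0]={T0}  "a"  orig:{}
  [1..1]={T0}  "a"  orig:{}
  [2..2]={S,T1}  "b"  orig:{S}
  [0..1]={A}  "aa"
  [1..2]={S}  "ab"
  [0..2]=∅  "aab"

S ∉ T[0,2] ⇒ NO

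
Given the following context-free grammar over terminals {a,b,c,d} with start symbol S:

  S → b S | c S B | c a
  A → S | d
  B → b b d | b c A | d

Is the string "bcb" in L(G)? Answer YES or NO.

CNF form of G:
  S -> T0 S | T1 T2 | T1 X7
  A -> T0 S | T1 T2 | T1 X4 | d
  B -> T0 X5 | T0 X6 | d
  T0 -> b
  T1 -> c
  T2 -> a
  T3 -> d
  X4 -> S B
  X5 -> T0 T3
  X6 -> T1 A
  X7 -> S B

Fill CYK table bottom-up:
  cell(0,0) b: {T0}  orig:{}
  cell(1,1) c: {T1}  orig:{}
  cell(2,2) b: {T0}  orig:{}
  cell(0,1) bc: ∅
  cell(1,2) cb: ∅
  cell(0,2) bcb: ∅

S ∉ T[0,2] ⇒ NO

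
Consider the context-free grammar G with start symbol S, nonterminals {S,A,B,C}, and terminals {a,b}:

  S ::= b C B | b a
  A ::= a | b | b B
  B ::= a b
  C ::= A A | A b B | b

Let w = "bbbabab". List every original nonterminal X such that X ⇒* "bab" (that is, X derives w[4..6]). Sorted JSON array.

CNF form of G:
  S -> T0 T1 | T0 X3
  A -> T0 B | a | b
  B -> T1 T0
  C -> A A | A X2 | b
  T0 -> b
  T1 -> a
  X2 -> T0 B
  X3 -> C B

CYK table (by increasing span), restricted to cells inside w[4..6]:
  [4..4]={A,C,T0}  "b"  orig:{A,C}
  [5..5]={A,T1}  "a"  orig:{A}
  [6..6]={A,C,T0}  "b"  orig:{A,C}
  [4..5]={C,S}  "ba"
  [5..6]={B,C}  "ab"
  [4..6]={A,X2,X3}  "bab"  orig:{A}

Original NTs in T[4,6] deriving "bab": ["A"]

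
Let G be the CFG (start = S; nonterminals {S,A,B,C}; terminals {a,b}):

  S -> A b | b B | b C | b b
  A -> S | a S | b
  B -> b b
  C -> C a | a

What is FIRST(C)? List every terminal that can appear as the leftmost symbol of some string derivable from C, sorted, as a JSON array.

Compute FIRST by fixpoint:
[1]
  A via A→a S: +{a}
  A via A→b: +{b}
  B via B→b b: +{b}
  C via C→a: +{a}
  S via S→A b: +{a,b}
  S: {a,b}  A: {a,b}  B: {b}  C: {a}
[2] done
  S: {a,b}  A: {a,b}  B: {b}  C: {a}

FIRST(C) = ["a"]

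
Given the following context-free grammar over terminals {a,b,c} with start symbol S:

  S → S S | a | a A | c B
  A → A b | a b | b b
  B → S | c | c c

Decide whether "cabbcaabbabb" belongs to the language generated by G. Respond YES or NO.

CNF form of G:
  S -> S S | T1 A | T2 B | a
  A -> A T0 | T0 T0 | T1 T0
  B -> S S | T1 A | T2 B | T2 T2 | a | c
  T0 -> b
  T1 -> a
  T2 -> c

CYK table (by increasing span):
  T[0,0] 'c' = {B,T2}  orig:{B}
  T[1,1] 'a' = {B,S,T1}  orig:{B,S}
  T[2,2] 'b' = {T0}  orig:{}
  T[3,3] 'b' = {T0}  orig:{}
  T[4,4] 'c' = {B,T2}  orig:{B}
  T[5,5] 'a' = {B,S,T1}  orig:{B,S}
  T[6,6] 'a' = {B,S,T1}  orig:{B,S}
  T[7,7] 'b' = {T0}  orig:{}
  T[8,8] 'b' = {T0}  orig:{}
  T[9,9] 'a' = {B,S,T1}  orig:{B,S}
  T[10,10] 'b' = {T0}  orig:{}
  T[11,11] 'b' = {T0}  orig:{}
  T[0,1] 'ca' = {B,S}
  T[1,2] 'ab' = {A}
  T[2,3] 'bb' = {A}
  T[3,4] 'bc' = ∅
  T[4,5] 'ca' = {B,S}
  T[5,6] 'aa' = {B,S}
  T[6,7] 'ab' = {A}
  T[7,8] 'bb' = {A}
  T[8,9] 'ba' = ∅
  T[9,10] 'ab' = {A}
  T[10,11] 'bb' = {A}
  T[0,2] 'cab' = ∅
  T[1,3] 'abb' = {A,B,S}
  T[2,4] 'bbc' = ∅
  T[3,5] 'bca' = ∅
  T[4,6] 'caa' = {B,S}
  T[5,7] 'aab' = {B,S}
  T[6,8] 'abb' = {A,B,S}
  T[7,9] 'bba' = ∅
  T[8,10] 'bab' = ∅
  T[9,11] 'abb' = {A,B,S}
  T[0,3] 'cabb' = {B,S}
  T[1,4] 'abbc' = ∅
  T[2,5] 'bbca' = ∅
  T[3,6] 'bcaa' = ∅
  T[4,7] 'caab' = {B,S}
  T[5,8] 'aabb' = {B,S}
  T[6,9] 'abba' = {B,S}
  T[7,10] 'bbab' = ∅
  T[8,11] 'babb' = ∅
  T[0,4] 'cabbc' = ∅
  T[1,5] 'abbca' = {B,S}
  T[2,6] 'bbcaa' = ∅
  T[3,7] 'bcaab' = ∅
  T[4,8] 'caabb' = {B,S}
  T[5,9] 'aabba' = {B,S}
  T[6,10] 'abbab' = ∅
  T[7,11] 'bbabb' = ∅
  T[0,5] 'cabbca' = {B,S}
  T[1,6] 'abbcaa' = {B,S}
  T[2,7] 'bbcaab' = ∅
  T[3,8] 'bcaabb' = ∅
  T[4,9] 'caabba' = {B,S}
  T[5,10] 'aabbab' = ∅
  T[6,11] 'abbabb' = {B,S}
  T[0,6] 'cabbcaa' = {B,S}
  T[1,7] 'abbcaab' = {B,S}
  T[2,8] 'bbcaabb' = ∅
  T[3,9] 'bcaabba' = ∅
  T[4,10] 'caabbab' = ∅
  T[5,11] 'aabbabb' = {B,S}
  T[0,7] 'cabbcaab' = {B,S}
  T[1,8] 'abbcaabb' = {B,S}
  T[2,9] 'bbcaabba' = ∅
  T[3,10] 'bcaabbab' = ∅
  T[4,11] 'caabbabb' = {B,S}
  T[0,8] 'cabbcaabb' = {B,S}
  T[1,9] 'abbcaabba' = {B,S}
  T[2,10] 'bbcaabbab' = ∅
  T[3,11] 'bcaabbabb' = ∅
  T[0,9] 'cabbcaabba' = {B,S}
  T[1,10] 'abbcaabbab' = ∅
  T[2,11] 'bbcaabbabb' = ∅
  T[0,10] 'cabbcaabbab' = ∅
  T[1,11] 'abbcaabbabb' = {B,S}
  T[0,11] 'cabbcaabbabb' = {B,S}

S ∈ T[0,11] ⇒ YES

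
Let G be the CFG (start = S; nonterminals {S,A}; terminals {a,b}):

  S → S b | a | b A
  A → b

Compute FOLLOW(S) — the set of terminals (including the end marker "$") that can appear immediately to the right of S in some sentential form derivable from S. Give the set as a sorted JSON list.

FIRST sets, iterate to fixpoint:
iter 1:
  A via A→b: +{b}
  S via S→a: +{a}
  S via S→b A: +{b}
  FIRST(S)={a,b}  FIRST(A)={b}
iter 2: — fixpoint
  FIRST(S)={a,b}  FIRST(A)={b}

Compute FOLLOW by fixpoint:
seed FOLLOW(S) with $
round 1:
  S→S b: FOLLOW(S) ⊇ FIRST(b) = {b}; new: +{b}
  S→b A: FOLLOW(A) ⊇ FOLLOW(S) ⊇ {$,b}; new: +{$,b}
  S: {$,b}  A: {$,b}
round 2: done
  S: {$,b}  A: {$,b}

FOLLOW(S) = ["$", "b"]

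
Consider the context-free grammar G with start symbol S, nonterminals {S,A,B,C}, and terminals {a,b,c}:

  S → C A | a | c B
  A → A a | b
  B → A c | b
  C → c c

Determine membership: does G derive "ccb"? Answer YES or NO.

Convert to CNF:
  S -> C A | T1 B | a
  A -> A T0 | b
  B -> A T1 | b
  C -> T1 T1
  T0 -> a
  T1 -> c

CYK table (by increasing span):
  [0..0]={T1}  "c"  orig:{}
  [1..1]={T1}  "c"  orig:{}
  [2..2]={A,B}  "b"
  [0..1]={C}  "cc"
  [1..2]={S}  "cb"
  [0..2]={S}  "ccb"

S ∈ T[0,2] ⇒ YES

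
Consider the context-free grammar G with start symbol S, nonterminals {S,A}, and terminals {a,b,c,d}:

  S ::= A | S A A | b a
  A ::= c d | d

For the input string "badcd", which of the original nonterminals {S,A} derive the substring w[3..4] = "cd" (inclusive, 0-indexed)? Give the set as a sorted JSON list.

CNF form of G:
  S -> S X4 | T0 T1 | T2 T3 | d
  A -> T0 T1 | d
  T0 -> c
  T1 -> d
  T2 -> b
  T3 -> a
  X4 -> A A

CYK fill — only the sub-triangle for w[3..4]:
  [3..3]={T0}  "c"  orig:{}
  [4..4]={A,S,T1}  "d"  orig:{A,S}
  [3..4]={A,S}  "cd"

Original NTs in T[3,4] deriving "cd": ["A", "S"]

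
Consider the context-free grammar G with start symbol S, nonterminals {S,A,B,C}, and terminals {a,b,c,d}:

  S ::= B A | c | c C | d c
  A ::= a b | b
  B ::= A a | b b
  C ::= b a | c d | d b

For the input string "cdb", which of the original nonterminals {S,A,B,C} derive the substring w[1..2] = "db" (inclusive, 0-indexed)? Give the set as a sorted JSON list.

Convert to CNF:
  S -> B A | T2 C | T3 T2 | c
  A -> T0 T1 | b
  B -> A T0 | T1 T1
  C -> T1 T0 | T2 T3 | T3 T1
  T0 -> a
  T1 -> b
  T2 -> c
  T3 -> d

CYK table (by increasing span), restricted to cells inside w[1..2]:
  [1..1]={T3}  "d"  orig:{}
  [2..2]={A,T1}  "b"  orig:{A}
  [1..2]={C}  "db"

Original NTs in T[1,2] deriving "db": ["C"]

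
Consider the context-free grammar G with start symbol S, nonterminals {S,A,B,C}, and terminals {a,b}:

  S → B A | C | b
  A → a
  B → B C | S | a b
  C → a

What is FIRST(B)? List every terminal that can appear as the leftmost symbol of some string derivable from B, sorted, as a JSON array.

Compute FIRST by fixpoint:
iter 1:
  A via A→a: +{a}
  B via B→a b: +{a}
  C via C→a: +{a}
  S via S→B A: +{a}
  S via S→b: +{b}
  FIRST[S]={a,b}  FIRST[A]={a}  FIRST[B]={a}  FIRST[C]={a}
iter 2:
  B via B→S: +{b}
  FIRST[S]={a,b}  FIRST[A]={a}  FIRST[B]={a,b}  FIRST[C]={a}
iter 3: (stable)
  FIRST[S]={a,b}  FIRST[A]={a}  FIRST[B]={a,b}  FIRST[C]={a}

FIRST(B) = ["a", "b"]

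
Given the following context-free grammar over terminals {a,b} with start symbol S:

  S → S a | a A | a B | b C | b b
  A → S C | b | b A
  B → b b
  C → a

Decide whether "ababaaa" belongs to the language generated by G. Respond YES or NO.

Convert to CNF:
  S -> S T1 | T0 C | T0 T0 | T1 A | T1 B
  A -> S C | T0 A | b
  B -> T0 T0
  C -> a
  T0 -> b
  T1 -> a

CYK table (by increasing span):
  cell(0,0) a: {C,T1}  orig:{C}
  cell(1,1) b: {A,T0}  orig:{A}
  cell(2,2) a: {C,T1}  orig:{C}
  cell(3,3) b: {A,T0}  orig:{A}
  cell(4,4) a: {C,T1}  orig:{C}
  cell(5,5) a: {C,T1}  orig:{C}
  cell(6,6) a: {C,T1}  orig:{C}
  cell(0,1) ab: {S}
  cell(1,2) ba: {S}
  cell(2,3) ab: {S}
  cell(3,4) ba: {S}
  cell(4,5) aa: ∅
  cell(5,6) aa: ∅
  cell(0,2) aba: {A,S}
  cell(1,3) bab: ∅
  cell(2,4) aba: {A,S}
  cell(3,5) baa: {A,S}
  cell(4,6) aaa: ∅
  cell(0,3) abab: ∅
  cell(1,4) baba: {A}
  cell(2,5) abaa: {A,S}
  cell(3,6) baaa: {A,S}
  cell(0,4) ababa: {S}
  cell(1,5) babaa: {A}
  cell(2,6) abaaa: {A,S}
  cell(0,5) ababaa: {A,S}
  cell(1,6) babaaa: {A}
  cell(0,6) ababaaa: {A,S}

S ∈ T[0,6] ⇒ YES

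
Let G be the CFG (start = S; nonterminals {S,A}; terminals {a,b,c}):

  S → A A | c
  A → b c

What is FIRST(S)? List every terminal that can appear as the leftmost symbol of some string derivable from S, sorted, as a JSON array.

FIRST sets, iterate to fixpoint:
iter 1:
  A via A→b c: +{b}
  S via S→A A: +{b}
  S via S→c: +{c}
  FIRST[S]={b,c}  FIRST[A]={b}
iter 2: — fixpoint
  FIRST[S]={b,c}  FIRST[A]={b}

FIRST(S) = ["b", "c"]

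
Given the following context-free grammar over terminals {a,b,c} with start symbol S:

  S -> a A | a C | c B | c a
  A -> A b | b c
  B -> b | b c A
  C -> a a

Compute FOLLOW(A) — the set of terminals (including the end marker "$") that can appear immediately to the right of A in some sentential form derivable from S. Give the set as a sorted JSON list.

FIRST sets, iterate to fixpoint:
iter 1:
  A via A→b c: +{b}
  B via B→b: +{b}
  C via C→a a: +{a}
  S via S→a A: +{a}
  S via S→c B: +{c}
  S: {a,c}  A: {b}  B: {b}  C: {a}
iter 2: done
  S: {a,c}  A: {b}  B: {b}  C: {a}

FOLLOW sets:
initialize: $ ∈ FOLLOW(S)
[1]
  A→A b: FOLLOW(A) ⊇ FIRST(b) = {b}; new: +{b}
  S→a A: FOLLOW(A) ⊇ FOLLOW(S) ⊇ {$}; new: +{$}
  S→a C: FOLLOW(C) ⊇ FOLLOW(S) ⊇ {$}; new: +{$}
  S→c B: FOLLOW(B) ⊇ FOLLOW(S) ⊇ {$}; new: +{$}
  FOLLOW[S]={$}  FOLLOW[A]={$,b}  FOLLOW[B]={$}  FOLLOW[C]={$}
[2] (stable)
  FOLLOW[S]={$}  FOLLOW[A]={$,b}  FOLLOW[B]={$}  FOLLOW[C]={$}

FOLLOW(A) = ["$", "b"]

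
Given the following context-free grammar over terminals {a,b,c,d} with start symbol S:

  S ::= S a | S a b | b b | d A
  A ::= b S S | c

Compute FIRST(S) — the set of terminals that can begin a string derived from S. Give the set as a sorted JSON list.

FIRST sets, iterate to fixpoint:
[1]
  A via A→b S S: +{b}
  A via A→c: +{c}
  S via S→b b: +{b}
  S via S→d A: +{d}
  S: {b,d}  A: {b,c}
[2] (no change)
  S: {b,d}  A: {b,c}

FIRST(S) = ["b", "d"]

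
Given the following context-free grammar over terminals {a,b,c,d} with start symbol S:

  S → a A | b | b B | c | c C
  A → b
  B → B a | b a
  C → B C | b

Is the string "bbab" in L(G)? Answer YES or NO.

CNF form of G:
  S -> T0 A | T1 B | T2 C | b | c
  A -> b
  B -> B T0 | T1 T0
  C -> B C | b
  T0 -> a
  T1 -> b
  T2 -> c

CYK table (by increasing span):
  [0..0]={A,C,S,T1}  "b"  orig:{A,C,S}
  [1..1]={A,C,S,T1}  "b"  orig:{A,C,S}
  [2..2]={T0}  "a"  orig:{}
  [3..3]={A,C,S,T1}  "b"  orig:{A,C,S}
  [0..1]=∅  "bb"
  [1..2]={B}  "ba"
  [2..3]={S}  "ab"
  [0..2]={S}  "bba"
  [1..3]={C}  "bab"
  [0..3]=∅  "bbab"

S ∉ T[0,3] ⇒ NO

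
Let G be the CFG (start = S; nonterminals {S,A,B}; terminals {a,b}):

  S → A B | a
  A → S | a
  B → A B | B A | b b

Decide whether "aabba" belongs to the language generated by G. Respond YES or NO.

Convert to CNF:
  S -> A B | a
  A -> A B | a
  B -> A B | B A | T0 T0
  T0 -> b

Fill CYK table bottom-up:
  [0..0]={A,S}  "a"
  [1..1]={A,S}  "a"
  [2..2]={T0}  "b"  orig:{}
  [3..3]={T0}  "b"  orig:{}
  [4..4]={A,S}  "a"
  [0..1]=∅  "aa"
  [1..2]=∅  "ab"
  [2..3]={B}  "bb"
  [3..4]=∅  "ba"
  [0..2]=∅  "aab"
  [1..3]={A,B,S}  "abb"
  [2..4]={B}  "bba"
  [0..3]={A,B,S}  "aabb"
  [1..4]={A,B,S}  "abba"
  [0..4]={A,B,S}  "aabba"

S ∈ T[0,4] ⇒ YES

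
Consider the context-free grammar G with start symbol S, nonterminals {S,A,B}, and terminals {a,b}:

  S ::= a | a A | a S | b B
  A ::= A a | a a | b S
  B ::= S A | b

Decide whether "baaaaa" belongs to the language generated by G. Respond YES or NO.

CNF form of G:
  S -> T0 A | T0 S | T1 B | a
  A -> A T0 | T0 T0 | T1 S
  B -> S A | b
  T0 -> a
  T1 -> b

Fill CYK table bottom-up:
  [0..0]={B,T1}  "b"  orig:{B}
  [1..1]={S,T0}  "a"  orig:{S}
  [2..2]={S,T0}  "a"  orig:{S}
  [3..3]={S,T0}  "a"  orig:{S}
  [4..4]={S,T0}  "a"  orig:{S}
  [5..5]={S,T0}  "a"  orig:{S}
  [0..1]={A}  "ba"
  [1..2]={A,S}  "aa"
  [2..3]={A,S}  "aa"
  [3..4]={A,S}  "aa"
  [4..5]={A,S}  "aa"
  [0..2]={A}  "baa"
  [1..3]={A,B,S}  "aaa"
  [2..4]={A,B,S}  "aaa"
  [3..5]={A,B,S}  "aaa"
  [0..3]={A,S}  "baaa"
  [1..4]={A,B,S}  "aaaa"
  [2..5]={A,B,S}  "aaaa"
  [0..4]={A,S}  "baaaa"
  [1..5]={A,B,S}  "aaaaa"
  [0..5]={A,B,S}  "baaaaa"

S ∈ T[0,5] ⇒ YES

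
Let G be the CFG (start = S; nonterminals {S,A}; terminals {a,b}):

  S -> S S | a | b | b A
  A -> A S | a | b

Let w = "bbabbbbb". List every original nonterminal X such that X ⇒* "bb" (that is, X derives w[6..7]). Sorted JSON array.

CNF form of G:
  S -> S S | T0 A | a | b
  A -> A S | a | b
  T0 -> b

CYK fill, restricted to cells inside w[6..7]:
  T[6,6] 'b' = {A,S,T0}  orig:{A,S}
  T[7,7] 'b' = {A,S,T0}  orig:{A,S}
  T[6,7] 'bb' = {A,S}

Original NTs in T[6,7] deriving "bb": ["A", "S"]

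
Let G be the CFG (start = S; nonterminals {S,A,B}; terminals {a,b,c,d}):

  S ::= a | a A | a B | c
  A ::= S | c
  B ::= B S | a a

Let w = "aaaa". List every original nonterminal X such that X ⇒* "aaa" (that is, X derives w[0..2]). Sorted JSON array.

Convert to CNF:
  S -> T0 A | T0 B | a | c
  A -> T0 A | T0 B | a | c
  B -> B S | T0 T0
  T0 -> a

Fill CYK table bottom-up, restricted to cells inside w[0..2]:
  [0..0]={A,S,T0}  "a"  orig:{A,S}
  [1..1]={A,S,T0}  "a"  orig:{A,S}
  [2..2]={A,S,T0}  "a"  orig:{A,S}
  [0..1]={A,B,S}  "aa"
  [1..2]={A,B,S}  "aa"
  [0..2]={A,B,S}  "aaa"

Original NTs in T[0,2] deriving "aaa": ["A", "B", "S"]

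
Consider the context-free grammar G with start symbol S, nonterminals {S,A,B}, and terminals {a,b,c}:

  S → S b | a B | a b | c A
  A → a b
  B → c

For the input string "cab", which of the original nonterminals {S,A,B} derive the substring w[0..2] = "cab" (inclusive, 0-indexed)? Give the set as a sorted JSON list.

Convert to CNF:
  S -> S T1 | T0 B | T0 T1 | T2 A
  A -> T0 T1
  B -> c
  T0 -> a
  T1 -> b
  T2 -> c

CYK table (by increasing span) — only the sub-triangle for w[0..2]:
  [0..0]={B,T2}  "c"  orig:{B}
  [1..1]={T0}  "a"  orig:{}
  [2..2]={T1}  "b"  orig:{}
  [0..1]=∅  "ca"
  [1..2]={A,S}  "ab"
  [0..2]={S}  "cab"

Original NTs in T[0,2] deriving "cab": ["S"]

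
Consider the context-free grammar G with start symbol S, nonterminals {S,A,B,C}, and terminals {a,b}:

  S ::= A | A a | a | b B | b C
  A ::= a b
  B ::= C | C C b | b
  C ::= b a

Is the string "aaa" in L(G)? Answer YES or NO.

CNF form of G:
  S -> A T0 | T0 T1 | T1 B | T1 C | a
  A -> T0 T1
  B -> C X2 | T1 T0 | b
  C -> T1 T0
  T0 -> a
  T1 -> b
  X2 -> C T1

CYK fill:
  cell(0,0) a: {S,T0}  orig:{S}
  cell(1,1) a: {S,T0}  orig:{S}
  cell(2,2) a: {S,T0}  orig:{S}
  cell(0,1) aa: ∅
  cell(1,2) aa: ∅
  cell(0,2) aaa: ∅

S ∉ T[0,2] ⇒ NO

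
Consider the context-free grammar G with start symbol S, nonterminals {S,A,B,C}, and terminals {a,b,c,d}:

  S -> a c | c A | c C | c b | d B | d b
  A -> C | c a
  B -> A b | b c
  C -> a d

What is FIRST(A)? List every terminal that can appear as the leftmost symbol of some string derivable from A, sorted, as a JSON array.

FIRST sets, iterate to fixpoint:
round 1:
  A via A→c a: +{c}
  B via B→A b: +{c}
  B via B→b c: +{b}
  C via C→a d: +{a}
  S via S→a c: +{a}
  S via S→c A: +{c}
  S via S→d B: +{d}
  S: {a,c,d}  A: {c}  B: {b,c}  C: {a}
round 2:
  A via A→C: +{a}
  B via B→A b: +{a}
  S: {a,c,d}  A: {a,c}  B: {a,b,c}  C: {a}
round 3: — fixpoint
  S: {a,c,d}  A: {a,c}  B: {a,b,c}  C: {a}

FIRST(A) = ["a", "c"]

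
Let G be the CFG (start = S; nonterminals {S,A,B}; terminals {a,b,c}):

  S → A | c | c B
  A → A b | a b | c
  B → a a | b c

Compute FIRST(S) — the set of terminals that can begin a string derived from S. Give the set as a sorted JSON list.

FIRST sets, iterate to fixpoint:
round 1:
  A via A→a b: +{a}
  A via A→c: +{c}
  B via B→a a: +{a}
  B via B→b c: +{b}
  S via S→A: +{a,c}
  FIRST[S]={a,c}  FIRST[A]={a,c}  FIRST[B]={a,b}
round 2: — fixpoint
  FIRST[S]={a,c}  FIRST[A]={a,c}  FIRST[B]={a,b}

FIRST(S) = ["a", "c"]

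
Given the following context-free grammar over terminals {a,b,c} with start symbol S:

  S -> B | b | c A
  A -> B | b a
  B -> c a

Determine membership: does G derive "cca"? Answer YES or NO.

CNF form of G:
  S -> T2 A | T2 T1 | b
  A -> T0 T1 | T2 T1
  B -> T2 T1
  T0 -> b
  T1 -> a
  T2 -> c

CYK fill:
  T[0,0] 'c' = {T2}  orig:{}
  T[1,1] 'c' = {T2}  orig:{}
  T[2,2] 'a' = {T1}  orig:{}
  T[0,1] 'cc' = ∅
  T[1,2] 'ca' = {A,B,S}
  T[0,2] 'cca' = {S}

S ∈ T[0,2] ⇒ YES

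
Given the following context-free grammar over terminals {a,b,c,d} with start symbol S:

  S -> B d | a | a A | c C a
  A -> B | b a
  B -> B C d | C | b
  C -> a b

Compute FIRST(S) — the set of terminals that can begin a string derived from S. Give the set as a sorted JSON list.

FIRST sets, iterate to fixpoint:
pass 1:
  A via A→b a: +{b}
  B via B→b: +{b}
  C via C→a b: +{a}
  S via S→B d: +{b}
  S via S→a: +{a}
  S via S→c C a: +{c}
  FIRST[S]={a,b,c}  FIRST[A]={b}  FIRST[B]={b}  FIRST[C]={a}
pass 2:
  B via B→C: +{a}
  FIRST[S]={a,b,c}  FIRST[A]={b}  FIRST[B]={a,b}  FIRST[C]={a}
pass 3:
  A via A→B: +{a}
  FIRST[S]={a,b,c}  FIRST[A]={a,b}  FIRST[B]={a,b}  FIRST[C]={a}
pass 4: — fixpoint
  FIRST[S]={a,b,c}  FIRST[A]={a,b}  FIRST[B]={a,b}  FIRST[C]={a}

FIRST(S) = ["a", "b", "c"]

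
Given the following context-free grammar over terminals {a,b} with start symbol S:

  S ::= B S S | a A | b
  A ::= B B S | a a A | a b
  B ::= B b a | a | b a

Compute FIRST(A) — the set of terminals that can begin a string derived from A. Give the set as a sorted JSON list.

FIRST iteration:
pass 1:
  A via A→a a A: +{a}
  B via B→a: +{a}
  B via B→b a: +{b}
  S via S→B S S: +{a,b}
  FIRST[S]={a,b}  FIRST[A]={a}  FIRST[B]={a,b}
pass 2:
  A via A→B B S: +{b}
  FIRST[S]={a,b}  FIRST[A]={a,b}  FIRST[B]={a,b}
pass 3: — fixpoint
  FIRST[S]={a,b}  FIRST[A]={a,b}  FIRST[B]={a,b}

FIRST(A) = ["a", "b"]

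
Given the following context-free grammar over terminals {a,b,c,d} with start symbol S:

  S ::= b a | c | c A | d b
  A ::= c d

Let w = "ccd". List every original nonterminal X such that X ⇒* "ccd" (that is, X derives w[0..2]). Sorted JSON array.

CNF form of G:
  S -> T0 A | T1 T2 | T2 T3 | c
  A -> T0 T1
  T0 -> c
  T1 -> d
  T2 -> b
  T3 -> a

CYK fill (cells [i..j] with 0 ≤ i ≤ j ≤ 2 only):
  T[0,0] 'c' = {S,T0}  orig:{S}
  T[1,1] 'c' = {S,T0}  orig:{S}
  T[2,2] 'd' = {T1}  orig:{}
  T[0,1] 'cc' = ∅
  T[1,2] 'cd' = {A}
  T[0,2] 'ccd' = {S}

Original NTs in T[0,2] deriving "ccd": ["S"]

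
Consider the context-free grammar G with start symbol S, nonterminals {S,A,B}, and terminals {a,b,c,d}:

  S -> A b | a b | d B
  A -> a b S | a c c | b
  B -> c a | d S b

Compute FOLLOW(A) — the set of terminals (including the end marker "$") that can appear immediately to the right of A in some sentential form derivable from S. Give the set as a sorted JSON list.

Compute FIRST by fixpoint:
iter 1:
  A via A→a b S: +{a}
  A via A→b: +{b}
  B via B→c a: +{c}
  B via B→d S b: +{d}
  S via S→A b: +{a,b}
  S via S→d B: +{d}
  FIRST(S)={a,b,d}  FIRST(A)={a,b}  FIRST(B)={c,d}
iter 2: (no change)
  FIRST(S)={a,b,d}  FIRST(A)={a,b}  FIRST(B)={c,d}

FOLLOW sets:
FOLLOW(S) := {$}
[1]
  B→d S b: FOLLOW(S) ⊇ FIRST(b) = {b}; new: +{b}
  S→A b: FOLLOW(A) ⊇ FIRST(b) = {b}; new: +{b}
  S→d B: FOLLOW(B) ⊇ FOLLOW(S) ⊇ {$,b}; new: +{$,b}
  FOLLOW(S)={$,b}  FOLLOW(A)={b}  FOLLOW(B)={$,b}
[2] — fixpoint
  FOLLOW(S)={$,b}  FOLLOW(A)={b}  FOLLOW(B)={$,b}

FOLLOW(A) = ["b"]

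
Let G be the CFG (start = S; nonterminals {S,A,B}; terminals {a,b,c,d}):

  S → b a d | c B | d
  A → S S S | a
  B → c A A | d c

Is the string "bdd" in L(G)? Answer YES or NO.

Convert to CNF:
  S -> T0 B | T2 X6 | d
  A -> S X4 | a
  B -> T0 X5 | T1 T0
  T0 -> c
  T1 -> d
  T2 -> b
  T3 -> a
  X4 -> S S
  X5 -> A A
  X6 -> T3 T1

Fill CYK table bottom-up:
  cell(0,0) b: {T2}  orig:{}
  cell(1,1) d: {S,T1}  orig:{S}
  cell(2,2) d: {S,T1}  orig:{S}
  cell(0,1) bd: ∅
  cell(1,2) dd: {X4}  orig:{}
  cell(0,2) bdd: ∅

S ∉ T[0,2] ⇒ NO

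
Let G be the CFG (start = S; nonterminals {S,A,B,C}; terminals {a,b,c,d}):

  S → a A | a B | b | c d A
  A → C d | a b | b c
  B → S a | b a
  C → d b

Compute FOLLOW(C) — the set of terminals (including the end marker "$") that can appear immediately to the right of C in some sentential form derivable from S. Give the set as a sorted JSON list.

FIRST iteration:
[1]
  A via A→a b: +{a}
  A via A→b c: +{b}
  B via B→b a: +{b}
  C via C→d b: +{d}
  S via S→a A: +{a}
  S via S→b: +{b}
  S via S→c d A: +{c}
  FIRST(S)={a,b,c}  FIRST(A)={a,b}  FIRST(B)={b}  FIRST(C)={d}
[2]
  A via A→C d: +{d}
  B via B→S a: +{a,c}
  FIRST(S)={a,b,c}  FIRST(A)={a,b,d}  FIRST(B)={a,b,c}  FIRST(C)={d}
[3] (no change)
  FIRST(S)={a,b,c}  FIRST(A)={a,b,d}  FIRST(B)={a,b,c}  FIRST(C)={d}

FOLLOW iteration:
initialize: $ ∈ FOLLOW(S)
pass 1:
  A→C d: FOLLOW(C) ⊇ FIRST(d) = {d}; new: +{d}
  B→S a: FOLLOW(S) ⊇ FIRST(a) = {a}; new: +{a}
  S→a A: FOLLOW(A) ⊇ FOLLOW(S) ⊇ {$,a}; new: +{$,a}
  S→a B: FOLLOW(B) ⊇ FOLLOW(S) ⊇ {$,a}; new: +{$,a}
  S: {$,a}  A: {$,a}  B: {$,a}  C: {d}
pass 2: (no change)
  S: {$,a}  A: {$,a}  B: {$,a}  C: {d}

FOLLOW(C) = ["d"]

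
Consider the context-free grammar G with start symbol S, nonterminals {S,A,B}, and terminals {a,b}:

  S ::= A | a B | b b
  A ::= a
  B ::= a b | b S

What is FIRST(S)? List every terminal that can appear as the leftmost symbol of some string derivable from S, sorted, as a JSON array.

FIRST sets, iterate to fixpoint:
round 1:
  A via A→a: +{a}
  B via B→a b: +{a}
  B via B→b S: +{b}
  S via S→A: +{a}
  S via S→b b: +{b}
  S: {a,b}  A: {a}  B: {a,b}
round 2: done
  S: {a,b}  A: {a}  B: {a,b}

FIRST(S) = ["a", "b"]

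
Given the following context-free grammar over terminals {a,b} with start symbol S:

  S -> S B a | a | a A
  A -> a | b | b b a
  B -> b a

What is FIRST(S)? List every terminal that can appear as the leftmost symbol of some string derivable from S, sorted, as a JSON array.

Compute FIRST by fixpoint:
pass 1:
  A via A→a: +{a}
  A via A→b: +{b}
  B via B→b a: +{b}
  S via S→a: +{a}
  S: {a}  A: {a,b}  B: {b}
pass 2: — fixpoint
  S: {a}  A: {a,b}  B: {b}

FIRST(S) = ["a"]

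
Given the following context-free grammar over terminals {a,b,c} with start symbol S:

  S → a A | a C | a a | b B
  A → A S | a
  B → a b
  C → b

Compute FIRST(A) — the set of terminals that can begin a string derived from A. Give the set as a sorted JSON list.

FIRST sets, iterate to fixpoint:
round 1:
  A via A→a: +{a}
  B via B→a b: +{a}
  C via C→b: +{b}
  S via S→a A: +{a}
  S via S→b B: +{b}
  FIRST[S]={a,b}  FIRST[A]={a}  FIRST[B]={a}  FIRST[C]={b}
round 2: done
  FIRST[S]={a,b}  FIRST[A]={a}  FIRST[B]={a}  FIRST[C]={b}

FIRST(A) = ["a"]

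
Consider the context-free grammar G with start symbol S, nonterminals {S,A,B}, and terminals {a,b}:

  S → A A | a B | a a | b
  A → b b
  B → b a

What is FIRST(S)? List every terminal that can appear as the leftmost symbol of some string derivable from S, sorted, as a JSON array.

Compute FIRST by fixpoint:
iter 1:
  A via A→b b: +{b}
  B via B→b a: +{b}
  S via S→A A: +{b}
  S via S→a B: +{a}
  FIRST(S)={a,b}  FIRST(A)={b}  FIRST(B)={b}
iter 2: done
  FIRST(S)={a,b}  FIRST(A)={b}  FIRST(B)={b}

FIRST(S) = ["a", "b"]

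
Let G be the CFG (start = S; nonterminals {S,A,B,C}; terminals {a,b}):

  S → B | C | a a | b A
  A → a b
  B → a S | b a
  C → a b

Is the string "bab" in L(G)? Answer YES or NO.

CNF form of G:
  S -> T0 S | T0 T0 | T0 T1 | T1 A | T1 T0
  A -> T0 T1
  B -> T0 S | T1 T0
  C -> T0 T1
  T0 -> a
  T1 -> b

CYK fill:
  [0..0]={T1}  "b"  orig:{}
  [1..1]={T0}  "a"  orig:{}
  [2..2]={T1}  "b"  orig:{}
  [0..1]={B,S}  "ba"
  [1..2]={A,C,S}  "ab"
  [0..2]={S}  "bab"

S ∈ T[0,2] ⇒ YES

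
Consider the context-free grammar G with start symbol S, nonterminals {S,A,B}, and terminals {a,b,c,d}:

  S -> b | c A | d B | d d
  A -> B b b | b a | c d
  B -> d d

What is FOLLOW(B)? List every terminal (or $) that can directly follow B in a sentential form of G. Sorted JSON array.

FIRST sets, iterate to fixpoint:
round 1:
  A via A→b a: +{b}
  A via A→c d: +{c}
  B via B→d d: +{d}
  S via S→b: +{b}
  S via S→c A: +{c}
  S via S→d B: +{d}
  FIRST(S)={b,c,d}  FIRST(A)={b,c}  FIRST(B)={d}
round 2:
  A via A→B b b: +{d}
  FIRST(S)={b,c,d}  FIRST(A)={b,c,d}  FIRST(B)={d}
round 3: (stable)
  FIRST(S)={b,c,d}  FIRST(A)={b,c,d}  FIRST(B)={d}

FOLLOW iteration:
initialize: $ ∈ FOLLOW(S)
iter 1:
  A→B b b: FOLLOW(B) ⊇ FIRST(b) = {b}; new: +{b}
  S→c A: FOLLOW(A) ⊇ FOLLOW(S) ⊇ {$}; new: +{$}
  S→d B: FOLLOW(B) ⊇ FOLLOW(S) ⊇ {$}; new: +{$}
  FOLLOW(S)={$}  FOLLOW(A)={$}  FOLLOW(B)={$,b}
iter 2: (stable)
  FOLLOW(S)={$}  FOLLOW(A)={$}  FOLLOW(B)={$,b}

FOLLOW(B) = ["$", "b"]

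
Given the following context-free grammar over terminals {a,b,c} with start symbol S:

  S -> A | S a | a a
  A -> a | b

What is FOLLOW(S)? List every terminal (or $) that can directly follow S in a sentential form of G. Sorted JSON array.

FIRST iteration:
pass 1:
  A via A→a: +{a}
  A via A→b: +{b}
  S via S→A: +{a,b}
  FIRST[S]={a,b}  FIRST[A]={a,b}
pass 2: (no change)
  FIRST[S]={a,b}  FIRST[A]={a,b}

FOLLOW sets:
initialize: $ ∈ FOLLOW(S)
iter 1:
  S→A: FOLLOW(A) ⊇ FOLLOW(S) ⊇ {$}; new: +{$}
  S→S a: FOLLOW(S) ⊇ FIRST(a) = {a}; new: +{a}
  FOLLOW[S]={$,a}  FOLLOW[A]={$}
iter 2:
  S→A: FOLLOW(A) ⊇ FOLLOW(S) ⊇ {$,a}; new: +{a}
  FOLLOW[S]={$,a}  FOLLOW[A]={$,a}
iter 3: (stable)
  FOLLOW[S]={$,a}  FOLLOW[A]={$,a}

FOLLOW(S) = ["$", "a"]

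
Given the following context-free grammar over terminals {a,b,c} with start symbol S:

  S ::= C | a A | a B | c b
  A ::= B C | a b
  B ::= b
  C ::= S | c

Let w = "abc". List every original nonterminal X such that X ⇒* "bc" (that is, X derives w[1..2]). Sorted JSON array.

CNF form of G:
  S -> T0 A | T0 B | T2 T1 | c
  A -> B C | T0 T1
  B -> b
  C -> T0 A | T0 B | T2 T1 | c
  T0 -> a
  T1 -> b
  T2 -> c

CYK table (by increasing span) (cells [i..j] with 1 ≤ i ≤ j ≤ 2 only):
  [1..1]={B,T1}  "b"  orig:{B}
  [2..2]={C,S,T2}  "c"  orig:{C,S}
  [1..2]={A}  "bc"

Original NTs in T[1,2] deriving "bc": ["A"]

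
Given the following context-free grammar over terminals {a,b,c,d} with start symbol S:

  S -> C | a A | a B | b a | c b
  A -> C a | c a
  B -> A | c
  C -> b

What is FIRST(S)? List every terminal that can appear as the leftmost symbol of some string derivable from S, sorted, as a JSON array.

Compute FIRST by fixpoint:
iter 1:
  A via A→c a: +{c}
  B via B→A: +{c}
  C via C→b: +{b}
  S via S→C: +{b}
  S via S→a A: +{a}
  S via S→c b: +{c}
  FIRST[S]={a,b,c}  FIRST[A]={c}  FIRST[B]={c}  FIRST[C]={b}
iter 2:
  A via A→C a: +{b}
  B via B→A: +{b}
  FIRST[S]={a,b,c}  FIRST[A]={b,c}  FIRST[B]={b,c}  FIRST[C]={b}
iter 3: (no change)
  FIRST[S]={a,b,c}  FIRST[A]={b,c}  FIRST[B]={b,c}  FIRST[C]={b}

FIRST(S) = ["a", "b", "c"]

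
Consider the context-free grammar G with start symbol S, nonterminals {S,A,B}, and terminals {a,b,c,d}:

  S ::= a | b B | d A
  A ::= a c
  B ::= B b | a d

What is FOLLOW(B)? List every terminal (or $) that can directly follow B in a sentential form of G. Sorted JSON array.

FIRST iteration:
[1]
  A via A→a c: +{a}
  B via B→a d: +{a}
  S via S→a: +{a}
  S via S→b B: +{b}
  S via S→d A: +{d}
  S: {a,b,d}  A: {a}  B: {a}
[2] done
  S: {a,b,d}  A: {a}  B: {a}

FOLLOW iteration:
FOLLOW(S) := {$}
[1]
  B→B b: FOLLOW(B) ⊇ FIRST(b) = {b}; new: +{b}
  S→b B: FOLLOW(B) ⊇ FOLLOW(S) ⊇ {$}; new: +{$}
  S→d A: FOLLOW(A) ⊇ FOLLOW(S) ⊇ {$}; new: +{$}
  S: {$}  A: {$}  B: {$,b}
[2] (stable)
  S: {$}  A: {$}  B: {$,b}

FOLLOW(B) = ["$", "b"]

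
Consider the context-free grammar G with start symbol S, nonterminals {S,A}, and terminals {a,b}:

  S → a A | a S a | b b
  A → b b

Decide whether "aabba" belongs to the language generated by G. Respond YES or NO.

Convert to CNF:
  S -> T0 T0 | T1 A | T1 X2
  A -> T0 T0
  T0 -> b
  T1 -> a
  X2 -> S T1

Fill CYK table bottom-up:
  [0..0]={T1}  "a"  orig:{}
  [1..1]={T1}  "a"  orig:{}
  [2..2]={T0}  "b"  orig:{}
  [3..3]={T0}  "b"  orig:{}
  [4..4]={T1}  "a"  orig:{}
  [0..1]=∅  "aa"
  [1..2]=∅  "ab"
  [2..3]={A,S}  "bb"
  [3..4]=∅  "ba"
  [0..2]=∅  "aab"
  [1..3]={S}  "abb"
  [2..4]={X2}  "bba"  orig:{}
  [0..3]=∅  "aabb"
  [1..4]={S,X2}  "abba"  orig:{S}
  [0..4]={S}  "aabba"

S ∈ T[0,4] ⇒ YES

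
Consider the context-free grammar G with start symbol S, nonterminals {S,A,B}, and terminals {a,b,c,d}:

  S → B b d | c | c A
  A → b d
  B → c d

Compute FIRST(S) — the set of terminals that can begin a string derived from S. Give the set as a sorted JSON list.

FIRST sets, iterate to fixpoint:
pass 1:
  A via A→b d: +{b}
  B via B→c d: +{c}
  S via S→B b d: +{c}
  S: {c}  A: {b}  B: {c}
pass 2: (stable)
  S: {c}  A: {b}  B: {c}

FIRST(S) = ["c"]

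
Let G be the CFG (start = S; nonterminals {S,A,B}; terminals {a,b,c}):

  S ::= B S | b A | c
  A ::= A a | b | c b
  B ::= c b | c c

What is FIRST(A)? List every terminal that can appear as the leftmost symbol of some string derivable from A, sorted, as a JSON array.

Compute FIRST by fixpoint:
pass 1:
  A via A→b: +{b}
  A via A→c b: +{c}
  B via B→c b: +{c}
  S via S→B S: +{c}
  S via S→b A: +{b}
  FIRST[S]={b,c}  FIRST[A]={b,c}  FIRST[B]={c}
pass 2: (stable)
  FIRST[S]={b,c}  FIRST[A]={b,c}  FIRST[B]={c}

FIRST(A) = ["b", "c"]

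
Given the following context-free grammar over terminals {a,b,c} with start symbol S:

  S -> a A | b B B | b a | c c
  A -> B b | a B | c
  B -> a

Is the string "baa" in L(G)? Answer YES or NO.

Convert to CNF:
  S -> T0 T1 | T0 X3 | T1 A | T2 T2
  A -> B T0 | T1 B | c
  B -> a
  T0 -> b
  T1 -> a
  T2 -> c
  X3 -> B B

CYK table (by increasing span):
  T[0,0] 'b' = {T0}  orig:{}
  T[1,1] 'a' = {B,T1}  orig:{B}
  T[2,2] 'a' = {B,T1}  orig:{B}
  T[0,1] 'ba' = {S}
  T[1,2] 'aa' = {A,X3}  orig:{A}
  T[0,2] 'baa' = {S}

S ∈ T[0,2] ⇒ YES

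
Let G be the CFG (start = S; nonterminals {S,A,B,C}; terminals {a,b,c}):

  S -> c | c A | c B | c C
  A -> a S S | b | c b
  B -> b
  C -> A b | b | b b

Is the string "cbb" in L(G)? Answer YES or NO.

Convert to CNF:
  S -> T1 A | T1 B | T1 C | c
  A -> T0 X3 | T1 T2 | b
  B -> b
  C -> A T2 | T2 T2 | b
  T0 -> a
  T1 -> c
  T2 -> b
  X3 -> S S

CYK fill:
  T[0,0] 'c' = {S,T1}  orig:{S}
  T[1,1] 'b' = {A,B,C,T2}  orig:{A,B,C}
  T[2,2] 'b' = {A,B,C,T2}  orig:{A,B,C}
  T[0,1] 'cb' = {A,S}
  T[1,2] 'bb' = {C}
  T[0,2] 'cbb' = {C,S}

S ∈ T[0,2] ⇒ YES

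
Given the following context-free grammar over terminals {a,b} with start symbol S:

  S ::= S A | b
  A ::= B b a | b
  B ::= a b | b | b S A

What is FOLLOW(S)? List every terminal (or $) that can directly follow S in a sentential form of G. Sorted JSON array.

FIRST sets, iterate to fixpoint:
iter 1:
  A via A→b: +{b}
  B via B→a b: +{a}
  B via B→b: +{b}
  S via S→b: +{b}
  S: {b}  A: {b}  B: {a,b}
iter 2:
  A via A→B b a: +{a}
  S: {b}  A: {a,b}  B: {a,b}
iter 3: (no change)
  S: {b}  A: {a,b}  B: {a,b}

FOLLOW sets:
initialize: $ ∈ FOLLOW(S)
pass 1:
  A→B b a: FOLLOW(B) ⊇ FIRST(b) = {b}; new: +{b}
  B→b S A: FOLLOW(S) ⊇ FIRST(A) = {a,b}; new: +{a,b}
  B→b S A: FOLLOW(A) ⊇ FOLLOW(B) ⊇ {b}; new: +{b}
  S→S A: FOLLOW(A) ⊇ FOLLOW(S) ⊇ {$,a,b}; new: +{$,a}
  FOLLOW[S]={$,a,b}  FOLLOW[A]={$,a,b}  FOLLOW[B]={b}
pass 2: (stable)
  FOLLOW[S]={$,a,b}  FOLLOW[A]={$,a,b}  FOLLOW[B]={b}

FOLLOW(S) = ["$", "a", "b"]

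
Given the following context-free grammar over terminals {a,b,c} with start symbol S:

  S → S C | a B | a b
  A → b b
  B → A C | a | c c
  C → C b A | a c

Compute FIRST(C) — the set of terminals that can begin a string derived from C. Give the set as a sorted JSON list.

FIRST sets, iterate to fixpoint:
round 1:
  A via A→b b: +{b}
  B via B→A C: +{b}
  B via B→a: +{a}
  B via B→c c: +{c}
  C via C→a c: +{a}
  S via S→a B: +{a}
  FIRST[S]={a}  FIRST[A]={b}  FIRST[B]={a,b,c}  FIRST[C]={a}
round 2: (stable)
  FIRST[S]={a}  FIRST[A]={b}  FIRST[B]={a,b,c}  FIRST[C]={a}

FIRST(C) = ["a"]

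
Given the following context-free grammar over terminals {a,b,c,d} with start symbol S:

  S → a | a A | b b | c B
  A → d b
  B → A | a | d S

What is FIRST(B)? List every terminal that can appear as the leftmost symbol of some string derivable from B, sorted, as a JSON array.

FIRST sets, iterate to fixpoint:
pass 1:
  A via A→d b: +{d}
  B via B→A: +{d}
  B via B→a: +{a}
  S via S→a: +{a}
  S via S→b b: +{b}
  S via S→c B: +{c}
  S: {a,b,c}  A: {d}  B: {a,d}
pass 2: — fixpoint
  S: {a,b,c}  A: {d}  B: {a,d}

FIRST(B) = ["a", "d"]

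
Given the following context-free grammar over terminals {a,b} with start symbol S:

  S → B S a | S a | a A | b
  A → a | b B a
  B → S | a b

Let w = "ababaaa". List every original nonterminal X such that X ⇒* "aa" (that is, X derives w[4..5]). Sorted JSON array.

CNF form of G:
  S -> B X4 | S T1 | T1 A | b
  A -> T0 X2 | a
  B -> B X3 | S T1 | T1 A | T1 T0 | b
  T0 -> b
  T1 -> a
  X2 -> B T1
  X3 -> S T1
  X4 -> S T1

Fill CYK table bottom-up, restricted to cells inside w[4..5]:
  [4..4]={A,T1}  "a"  orig:{A}
  [5..5]={A,T1}  "a"  orig:{A}
  [4..5]={B,S}  "aa"

Original NTs in T[4,5] deriving "aa": ["B", "S"]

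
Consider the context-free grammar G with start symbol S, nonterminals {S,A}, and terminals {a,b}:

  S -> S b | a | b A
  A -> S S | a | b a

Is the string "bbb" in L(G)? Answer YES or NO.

CNF form of G:
  S -> S T0 | T0 A | a
  A -> S S | T0 T1 | a
  T0 -> b
  T1 -> a

CYK table (by increasing span):
  T[0,0] 'b' = {T0}  orig:{}
  T[1,1] 'b' = {T0}  orig:{}
  T[2,2] 'b' = {T0}  orig:{}
  T[0,1] 'bb' = ∅
  T[1,2] 'bb' = ∅
  T[0,2] 'bbb' = ∅

S ∉ T[0,2] ⇒ NO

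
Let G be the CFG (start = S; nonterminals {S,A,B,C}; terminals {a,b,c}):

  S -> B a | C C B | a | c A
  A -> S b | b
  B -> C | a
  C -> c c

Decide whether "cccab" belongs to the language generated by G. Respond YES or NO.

Convert to CNF:
  S -> B T2 | C X3 | T1 A | a
  A -> S T0 | b
  B -> T1 T1 | a
  C -> T1 T1
  T0 -> b
  T1 -> c
  T2 -> a
  X3 -> C B

CYK fill:
  T[0,0] 'c' = {T1}  orig:{}
  T[1,1] 'c' = {T1}  orig:{}
  T[2,2] 'c' = {T1}  orig:{}
  T[3,3] 'a' = {B,S,T2}  orig:{B,S}
  T[4,4] 'b' = {A,T0}  orig:{A}
  T[0,1] 'cc' = {B,C}
  T[1,2] 'cc' = {B,C}
  T[2,3] 'ca' = ∅
  T[3,4] 'ab' = {A}
  T[0,2] 'ccc' = ∅
  T[1,3] 'cca' = {S,X3}  orig:{S}
  T[2,4] 'cab' = {S}
  T[0,3] 'ccca' = ∅
  T[1,4] 'ccab' = {A}
  T[0,4] 'cccab' = {S}

S ∈ T[0,4] ⇒ YES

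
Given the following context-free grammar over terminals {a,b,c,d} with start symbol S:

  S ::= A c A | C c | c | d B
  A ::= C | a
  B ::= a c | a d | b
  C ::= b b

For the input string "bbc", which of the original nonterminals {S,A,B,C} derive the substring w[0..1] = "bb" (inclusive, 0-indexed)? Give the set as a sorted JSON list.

CNF form of G:
  S -> A X4 | C T2 | T3 B | c
  A -> T0 T0 | a
  B -> T1 T2 | T1 T3 | b
  C -> T0 T0
  T0 -> b
  T1 -> a
  T2 -> c
  T3 -> d
  X4 -> T2 A

CYK fill, restricted to cells inside w[0..1]:
  cell(0,0) b: {B,T0}  orig:{B}
  cell(1,1) b: {B,T0}  orig:{B}
  cell(0,1) bb: {A,C}

Original NTs in T[0,1] deriving "bb": ["A", "C"]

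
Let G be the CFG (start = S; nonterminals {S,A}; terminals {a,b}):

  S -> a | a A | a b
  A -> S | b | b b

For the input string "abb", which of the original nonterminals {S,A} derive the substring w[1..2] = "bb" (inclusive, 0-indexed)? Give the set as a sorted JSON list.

CNF form of G:
  S -> T0 A | T0 T1 | a
  A -> T0 A | T0 T1 | T1 T1 | a | b
  T0 -> a
  T1 -> b

CYK table (by increasing span) (cells [i..j] with 1 ≤ i ≤ j ≤ 2 only):
  T[1,1] 'b' = {A,T1}  orig:{A}
  T[2,2] 'b' = {A,T1}  orig:{A}
  T[1,2] 'bb' = {A}

Original NTs in T[1,2] deriving "bb": ["A"]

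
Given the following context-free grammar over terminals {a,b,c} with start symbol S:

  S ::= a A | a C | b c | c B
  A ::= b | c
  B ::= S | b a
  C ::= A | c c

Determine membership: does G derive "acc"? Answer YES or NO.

Convert to CNF:
  S -> T0 A | T0 C | T1 T2 | T2 B
  A -> b | c
  B -> T0 A | T0 C | T1 T0 | T1 T2 | T2 B
  C -> T2 T2 | b | c
  T0 -> a
  T1 -> b
  T2 -> c

Fill CYK table bottom-up:
  [0..0]={T0}  "a"  orig:{}
  [1..1]={A,C,T2}  "c"  orig:{A,C}
  [2..2]={A,C,T2}  "c"  orig:{A,C}
  [0..1]={B,S}  "ac"
  [1..2]={C}  "cc"
  [0..2]={B,S}  "acc"

S ∈ T[0,2] ⇒ YES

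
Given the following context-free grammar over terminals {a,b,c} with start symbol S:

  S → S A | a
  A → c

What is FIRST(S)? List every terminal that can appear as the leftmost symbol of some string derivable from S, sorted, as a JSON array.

Compute FIRST by fixpoint:
iter 1:
  A via A→c: +{c}
  S via S→a: +{a}
  S: {a}  A: {c}
iter 2: — fixpoint
  S: {a}  A: {c}

FIRST(S) = ["a"]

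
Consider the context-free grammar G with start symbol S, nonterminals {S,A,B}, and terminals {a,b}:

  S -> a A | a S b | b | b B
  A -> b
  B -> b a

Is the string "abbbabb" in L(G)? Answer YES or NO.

Convert to CNF:
  S -> T0 B | T1 A | T1 X2 | b
  A -> b
  B -> T0 T1
  T0 -> b
  T1 -> a
  X2 -> S T0

CYK fill:
  T[0,0] 'a' = {T1}  orig:{}
  T[1,1] 'b' = {A,S,T0}  orig:{A,S}
  T[2,2] 'b' = {A,S,T0}  orig:{A,S}
  T[3,3] 'b' = {A,S,T0}  orig:{A,S}
  T[4,4] 'a' = {T1}  orig:{}
  T[5,5] 'b' = {A,S,T0}  orig:{A,S}
  T[6,6] 'b' = {A,S,T0}  orig:{A,S}
  T[0,1] 'ab' = {S}
  T[1,2] 'bb' = {X2}  orig:{}
  T[2,3] 'bb' = {X2}  orig:{}
  T[3,4] 'ba' = {B}
  T[4,5] 'ab' = {S}
  T[5,6] 'bb' = {X2}  orig:{}
  T[0,2] 'abb' = {S,X2}  orig:{S}
  T[1,3] 'bbb' = ∅
  T[2,4] 'bba' = {S}
  T[3,5] 'bab' = ∅
  T[4,6] 'abb' = {S,X2}  orig:{S}
  T[0,3] 'abbb' = {X2}  orig:{}
  T[1,4] 'bbba' = ∅
  T[2,5] 'bbab' = {X2}  orig:{}
  T[3,6] 'babb' = ∅
  T[0,4] 'abbba' = ∅
  T[1,5] 'bbbab' = ∅
  T[2,6] 'bbabb' = ∅
  T[0,5] 'abbbab' = ∅
  T[1,6] 'bbbabb' = ∅
  T[0,6] 'abbbabb' = ∅

S ∉ T[0,6] ⇒ NO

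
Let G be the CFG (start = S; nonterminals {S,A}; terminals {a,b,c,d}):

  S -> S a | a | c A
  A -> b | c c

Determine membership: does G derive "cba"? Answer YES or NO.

Convert to CNF:
  S -> S T1 | T0 A | a
  A -> T0 T0 | b
  T0 -> c
  T1 -> a

Fill CYK table bottom-up:
  T[0,0] 'c' = {T0}  orig:{}
  T[1,1] 'b' = {A}
  T[2,2] 'a' = {S,T1}  orig:{S}
  T[0,1] 'cb' = {S}
  T[1,2] 'ba' = ∅
  T[0,2] 'cba' = {S}

S ∈ T[0,2] ⇒ YES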